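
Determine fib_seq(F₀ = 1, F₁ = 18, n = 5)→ F_2 = F_1 + F_0 = 19
F_3 = F_2 + F_1 = 37
F_4 = F_3 + F_2 = 56
= [1, 18, 19, 37, 56]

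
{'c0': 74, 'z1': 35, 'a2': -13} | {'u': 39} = {'c0': 74, 'z1': 35, 'a2': -13, 'u': 39}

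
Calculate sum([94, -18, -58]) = 94 + (-18) + (-58)
= 18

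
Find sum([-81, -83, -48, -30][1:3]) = slice → [-83, -48]
(-83) + (-48)
= -131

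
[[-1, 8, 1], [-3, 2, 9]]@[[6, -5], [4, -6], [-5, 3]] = [[21, -40], [-55, 30]]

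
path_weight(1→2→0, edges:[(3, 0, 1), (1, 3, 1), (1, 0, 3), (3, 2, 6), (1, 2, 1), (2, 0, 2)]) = 3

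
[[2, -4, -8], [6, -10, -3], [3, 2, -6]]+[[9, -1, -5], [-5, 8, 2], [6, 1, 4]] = [[11, -5, -13], [1, -2, -1], [9, 3, -2]]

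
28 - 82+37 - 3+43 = 23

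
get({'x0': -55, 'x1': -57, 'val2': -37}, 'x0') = -55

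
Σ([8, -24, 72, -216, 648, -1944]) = -1456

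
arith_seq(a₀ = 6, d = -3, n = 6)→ a_0 = 6 + 0*-3 = 6
a_1 = 6 + 1*-3 = 3
a_2 = 6 + 2*-3 = 0
...
= [6, 3, 0, -3, -6, -9]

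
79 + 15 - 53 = 41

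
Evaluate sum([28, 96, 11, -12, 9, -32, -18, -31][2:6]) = -24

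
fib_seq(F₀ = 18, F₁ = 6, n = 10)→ F_2 = F_1 + F_0 = 24
F_3 = F_2 + F_1 = 30
F_4 = F_3 + F_2 = 54
...
= [18, 6, 24, 30, 54, 84, 138, 222, 360, 582]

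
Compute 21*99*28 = 58212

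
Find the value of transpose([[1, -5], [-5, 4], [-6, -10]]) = [[1, -5, -6], [-5, 4, -10]]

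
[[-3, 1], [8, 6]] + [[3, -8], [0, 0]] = [[0, -7], [8, 6]]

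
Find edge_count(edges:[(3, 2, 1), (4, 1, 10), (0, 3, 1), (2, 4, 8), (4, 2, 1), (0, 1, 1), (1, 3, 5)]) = 7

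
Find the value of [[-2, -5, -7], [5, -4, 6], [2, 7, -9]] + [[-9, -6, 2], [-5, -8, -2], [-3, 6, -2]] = [[-11, -11, -5], [0, -12, 4], [-1, 13, -11]]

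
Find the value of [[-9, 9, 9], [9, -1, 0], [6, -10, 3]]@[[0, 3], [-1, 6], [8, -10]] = C[0][0] = (-9)*(0) + (9)*(-1) + (9)*(8) = 63
C[0][1] = (-9)*(3) + (9)*(6) + (9)*(-10) = -63
C[1][0] = (9)*(0) + (-1)*(-1) + (0)*(8) = 1
C[1][1] = (9)*(3) + (-1)*(6) + (0)*(-10) = 21
C[2][0] = (6)*(0) + (-10)*(-1) + (3)*(8) = 34
C[2][1] = (6)*(3) + (-10)*(6) + (3)*(-10) = -72
= [[63, -63], [1, 21], [34, -72]]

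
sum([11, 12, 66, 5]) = 11 + 12 + 66 + 5
= 94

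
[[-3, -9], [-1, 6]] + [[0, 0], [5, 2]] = [[-3, -9], [4, 8]]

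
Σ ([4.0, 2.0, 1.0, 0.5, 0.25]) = 7.75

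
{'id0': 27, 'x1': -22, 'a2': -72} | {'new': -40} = {'id0': 27, 'x1': -22, 'a2': -72, 'new': -40}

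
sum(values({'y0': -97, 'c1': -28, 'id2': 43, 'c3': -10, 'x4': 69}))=-23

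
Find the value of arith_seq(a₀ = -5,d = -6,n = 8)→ a_0 = -5 + 0*-6 = -5
a_1 = -5 + 1*-6 = -11
a_2 = -5 + 2*-6 = -17
...
= [-5, -11, -17, -23, -29, -35, -41, -47]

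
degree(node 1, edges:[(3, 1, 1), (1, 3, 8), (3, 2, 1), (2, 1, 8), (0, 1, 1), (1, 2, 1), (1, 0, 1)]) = incident: (3,1), (1,3), (2,1), (0,1), (1,2), (1,0)
= 6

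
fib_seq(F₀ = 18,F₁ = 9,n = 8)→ F_2 = F_1 + F_0 = 27
F_3 = F_2 + F_1 = 36
F_4 = F_3 + F_2 = 63
...
= [18, 9, 27, 36, 63, 99, 162, 261]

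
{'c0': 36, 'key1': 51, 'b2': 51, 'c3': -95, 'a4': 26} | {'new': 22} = {'c0': 36, 'key1': 51, 'b2': 51, 'c3': -95, 'a4': 26, 'new': 22}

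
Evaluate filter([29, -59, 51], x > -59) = keep x where x > -59: 29✓, -59✗, 51✓
= [29, 51]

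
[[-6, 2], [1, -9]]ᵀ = [[-6, 1], [2, -9]]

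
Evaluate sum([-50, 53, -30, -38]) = (-50) + 53 + (-30) + (-38)
= -65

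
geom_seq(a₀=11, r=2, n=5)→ a_0 = 11*2^0 = 11
a_1 = 11*2^1 = 22
a_2 = 11*2^2 = 44
...
= [11, 22, 44, 88, 176]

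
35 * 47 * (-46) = -75670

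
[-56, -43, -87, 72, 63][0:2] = [-56, -43]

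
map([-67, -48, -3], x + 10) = [-57, -38, 7]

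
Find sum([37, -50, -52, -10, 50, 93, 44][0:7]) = slice → [37, -50, -52, -10, 50, 93, 44]
37 + (-50) + (-52) + (-10) + 50 + 93 + 44
= 112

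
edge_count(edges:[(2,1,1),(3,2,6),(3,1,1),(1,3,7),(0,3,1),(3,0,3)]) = 6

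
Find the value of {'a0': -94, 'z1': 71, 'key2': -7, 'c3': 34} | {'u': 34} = {'a0': -94, 'z1': 71, 'key2': -7, 'c3': 34, 'u': 34}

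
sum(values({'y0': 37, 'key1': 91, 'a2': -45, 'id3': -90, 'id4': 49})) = 37 + 91 + (-45) + (-90) + 49
= 42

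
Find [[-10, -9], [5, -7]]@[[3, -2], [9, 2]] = C[0][0] = (-10)*(3) + (-9)*(9) = -111
C[0][1] = (-10)*(-2) + (-9)*(2) = 2
C[1][0] = (5)*(3) + (-7)*(9) = -48
C[1][1] = (5)*(-2) + (-7)*(2) = -24
= [[-111, 2], [-48, -24]]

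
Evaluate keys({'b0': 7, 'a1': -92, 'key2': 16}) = ['b0', 'a1', 'key2']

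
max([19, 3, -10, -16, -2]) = 19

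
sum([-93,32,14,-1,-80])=(-93) + 32 + 14 + (-1) + (-80)
= -128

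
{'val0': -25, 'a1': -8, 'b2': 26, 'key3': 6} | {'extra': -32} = {'val0': -25, 'a1': -8, 'b2': 26, 'key3': 6, 'extra': -32}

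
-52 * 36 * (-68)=127296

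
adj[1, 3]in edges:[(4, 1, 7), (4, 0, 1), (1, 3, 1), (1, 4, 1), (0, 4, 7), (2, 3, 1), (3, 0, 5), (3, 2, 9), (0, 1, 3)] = 1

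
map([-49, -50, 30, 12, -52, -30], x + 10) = [-39, -40, 40, 22, -42, -20]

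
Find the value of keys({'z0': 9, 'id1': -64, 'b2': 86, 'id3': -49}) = ['z0', 'id1', 'b2', 'id3']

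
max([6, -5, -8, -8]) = 6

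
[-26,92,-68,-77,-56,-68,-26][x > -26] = keep x where x > -26: -26✗, 92✓, -68✗, -77✗, -56✗, -68✗, -26✗
= [92]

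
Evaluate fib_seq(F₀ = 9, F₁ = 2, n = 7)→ F_2 = F_1 + F_0 = 11
F_3 = F_2 + F_1 = 13
F_4 = F_3 + F_2 = 24
...
= [9, 2, 11, 13, 24, 37, 61]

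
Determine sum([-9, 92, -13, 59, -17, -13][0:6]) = 99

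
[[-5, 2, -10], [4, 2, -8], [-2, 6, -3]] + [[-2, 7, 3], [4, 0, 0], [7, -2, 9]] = [[-7, 9, -7], [8, 2, -8], [5, 4, 6]]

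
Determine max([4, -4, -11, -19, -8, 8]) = 8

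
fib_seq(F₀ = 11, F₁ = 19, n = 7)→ [11, 19, 30, 49, 79, 128, 207]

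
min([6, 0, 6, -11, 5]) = -11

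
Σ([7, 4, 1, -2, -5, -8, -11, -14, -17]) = 7 + 4 + 1 + (-2) + (-5) + (-8) + (-11) + (-14) + (-17)
= -45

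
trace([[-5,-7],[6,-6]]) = diagonal: (-5) + (-6)
= -11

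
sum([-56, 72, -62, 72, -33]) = -7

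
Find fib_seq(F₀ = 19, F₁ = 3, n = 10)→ F_2 = F_1 + F_0 = 22
F_3 = F_2 + F_1 = 25
F_4 = F_3 + F_2 = 47
...
= [19, 3, 22, 25, 47, 72, 119, 191, 310, 501]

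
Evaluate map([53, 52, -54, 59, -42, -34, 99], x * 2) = 53*2=106, 52*2=104, -54*2=-108, 59*2=118, -42*2=-84, -34*2=-68, 99*2=198
= [106, 104, -108, 118, -84, -68, 198]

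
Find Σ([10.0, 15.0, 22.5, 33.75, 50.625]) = 10.0 + 15.0 + 22.5 + 33.75 + 50.625
= 131.875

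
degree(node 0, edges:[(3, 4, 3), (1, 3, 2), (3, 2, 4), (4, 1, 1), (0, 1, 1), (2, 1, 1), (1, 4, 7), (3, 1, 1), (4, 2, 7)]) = 1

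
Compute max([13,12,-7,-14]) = 13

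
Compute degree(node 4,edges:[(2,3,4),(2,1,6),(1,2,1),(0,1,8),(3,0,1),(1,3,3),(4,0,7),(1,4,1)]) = 2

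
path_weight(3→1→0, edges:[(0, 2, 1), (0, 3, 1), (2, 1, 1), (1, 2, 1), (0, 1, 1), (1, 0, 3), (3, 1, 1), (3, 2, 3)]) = w(3→1)=1 + w(1→0)=3
= 4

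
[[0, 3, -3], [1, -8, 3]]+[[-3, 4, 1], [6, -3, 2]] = [[-3, 7, -2], [7, -11, 5]]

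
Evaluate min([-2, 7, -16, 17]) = -16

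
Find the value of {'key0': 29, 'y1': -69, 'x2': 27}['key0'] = 29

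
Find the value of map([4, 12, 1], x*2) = [8, 24, 2]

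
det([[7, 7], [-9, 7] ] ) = 112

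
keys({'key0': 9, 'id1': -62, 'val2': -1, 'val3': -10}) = ['key0', 'id1', 'val2', 'val3']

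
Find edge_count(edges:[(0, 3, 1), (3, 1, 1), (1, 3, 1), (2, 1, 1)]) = 4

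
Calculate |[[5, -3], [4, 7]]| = 47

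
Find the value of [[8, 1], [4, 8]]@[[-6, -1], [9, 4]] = C[0][0] = (8)*(-6) + (1)*(9) = -39
C[0][1] = (8)*(-1) + (1)*(4) = -4
C[1][0] = (4)*(-6) + (8)*(9) = 48
C[1][1] = (4)*(-1) + (8)*(4) = 28
= [[-39, -4], [48, 28]]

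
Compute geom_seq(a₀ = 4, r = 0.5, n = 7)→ a_0 = 4*0.5^0 = 4.0
a_1 = 4*0.5^1 = 2.0
a_2 = 4*0.5^2 = 1.0
...
= [4.0, 2.0, 1.0, 0.5, 0.25, 0.125, 0.0625]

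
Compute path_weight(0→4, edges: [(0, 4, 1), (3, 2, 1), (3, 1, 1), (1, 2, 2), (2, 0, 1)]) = w(0→4)=1
= 1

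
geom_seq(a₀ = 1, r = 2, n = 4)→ a_0 = 1*2^0 = 1
a_1 = 1*2^1 = 2
a_2 = 1*2^2 = 4
...
= [1, 2, 4, 8]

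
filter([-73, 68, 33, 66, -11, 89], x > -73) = [68, 33, 66, -11, 89]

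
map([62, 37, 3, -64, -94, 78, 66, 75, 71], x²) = [3844, 1369, 9, 4096, 8836, 6084, 4356, 5625, 5041]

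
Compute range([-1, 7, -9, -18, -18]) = 25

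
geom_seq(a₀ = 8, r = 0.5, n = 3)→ [8.0, 4.0, 2.0]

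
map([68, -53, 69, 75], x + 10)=[78, -43, 79, 85]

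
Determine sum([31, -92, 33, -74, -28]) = -130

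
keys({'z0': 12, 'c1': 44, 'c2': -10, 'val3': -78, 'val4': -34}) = ['z0', 'c1', 'c2', 'val3', 'val4']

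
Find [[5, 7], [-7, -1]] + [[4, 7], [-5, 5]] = [[9, 14], [-12, 4]]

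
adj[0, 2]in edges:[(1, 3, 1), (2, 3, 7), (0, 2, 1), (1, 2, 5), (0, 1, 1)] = 1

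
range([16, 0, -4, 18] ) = 22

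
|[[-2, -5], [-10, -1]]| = -48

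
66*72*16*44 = 3345408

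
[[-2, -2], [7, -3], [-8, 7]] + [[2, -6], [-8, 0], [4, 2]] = [[0, -8], [-1, -3], [-4, 9]]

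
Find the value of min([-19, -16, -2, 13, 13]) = -19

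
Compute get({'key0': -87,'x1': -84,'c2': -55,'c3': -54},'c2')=-55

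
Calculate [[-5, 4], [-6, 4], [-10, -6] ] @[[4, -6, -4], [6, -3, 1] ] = C[0][0] = (-5)*(4) + (4)*(6) = 4
C[0][1] = (-5)*(-6) + (4)*(-3) = 18
C[0][2] = (-5)*(-4) + (4)*(1) = 24
C[1][0] = (-6)*(4) + (4)*(6) = 0
C[1][1] = (-6)*(-6) + (4)*(-3) = 24
C[1][2] = (-6)*(-4) + (4)*(1) = 28
... (3 more cells)
= [[4, 18, 24], [0, 24, 28], [-76, 78, 34]]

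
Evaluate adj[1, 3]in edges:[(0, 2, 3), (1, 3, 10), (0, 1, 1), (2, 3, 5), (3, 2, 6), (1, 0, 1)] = 10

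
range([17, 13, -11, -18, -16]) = 35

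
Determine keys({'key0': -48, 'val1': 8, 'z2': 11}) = ['key0', 'val1', 'z2']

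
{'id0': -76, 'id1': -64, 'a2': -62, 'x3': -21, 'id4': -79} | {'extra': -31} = {'id0': -76, 'id1': -64, 'a2': -62, 'x3': -21, 'id4': -79, 'extra': -31}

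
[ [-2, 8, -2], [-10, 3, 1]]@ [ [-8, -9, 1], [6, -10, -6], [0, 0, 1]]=[[64, -62, -52], [98, 60, -27]]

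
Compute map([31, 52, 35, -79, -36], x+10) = [41, 62, 45, -69, -26]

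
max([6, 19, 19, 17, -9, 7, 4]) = 19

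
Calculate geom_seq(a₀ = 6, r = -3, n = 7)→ [6, -18, 54, -162, 486, -1458, 4374]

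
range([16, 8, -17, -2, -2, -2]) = 33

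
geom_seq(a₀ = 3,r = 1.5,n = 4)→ [3.0, 4.5, 6.75, 10.125]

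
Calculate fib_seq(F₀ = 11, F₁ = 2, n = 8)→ F_2 = F_1 + F_0 = 13
F_3 = F_2 + F_1 = 15
F_4 = F_3 + F_2 = 28
...
= [11, 2, 13, 15, 28, 43, 71, 114]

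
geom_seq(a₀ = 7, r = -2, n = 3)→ [7, -14, 28]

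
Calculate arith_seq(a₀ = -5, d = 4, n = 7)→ [-5, -1, 3, 7, 11, 15, 19]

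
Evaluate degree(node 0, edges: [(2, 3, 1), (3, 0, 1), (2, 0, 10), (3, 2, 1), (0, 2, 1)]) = incident: (3,0), (2,0), (0,2)
= 3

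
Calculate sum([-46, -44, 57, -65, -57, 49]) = -106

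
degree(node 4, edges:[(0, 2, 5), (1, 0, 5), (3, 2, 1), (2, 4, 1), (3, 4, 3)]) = 2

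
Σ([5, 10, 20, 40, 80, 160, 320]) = 5 + 10 + 20 + 40 + 80 + 160 + 320
= 635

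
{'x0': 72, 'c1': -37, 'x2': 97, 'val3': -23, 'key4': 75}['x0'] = 72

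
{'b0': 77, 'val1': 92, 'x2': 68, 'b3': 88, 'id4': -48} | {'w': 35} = {'b0': 77, 'val1': 92, 'x2': 68, 'b3': 88, 'id4': -48, 'w': 35}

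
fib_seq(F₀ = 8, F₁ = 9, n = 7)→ [8, 9, 17, 26, 43, 69, 112]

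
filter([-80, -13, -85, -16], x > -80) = [-13, -16]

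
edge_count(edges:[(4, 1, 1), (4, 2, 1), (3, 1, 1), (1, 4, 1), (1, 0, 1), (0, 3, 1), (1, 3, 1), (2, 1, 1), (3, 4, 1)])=9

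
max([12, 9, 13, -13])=13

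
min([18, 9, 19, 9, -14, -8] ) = -14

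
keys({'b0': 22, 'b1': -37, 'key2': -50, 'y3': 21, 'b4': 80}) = ['b0', 'b1', 'key2', 'y3', 'b4']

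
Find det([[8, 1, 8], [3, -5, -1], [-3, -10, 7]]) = -738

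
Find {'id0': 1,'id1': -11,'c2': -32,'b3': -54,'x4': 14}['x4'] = 14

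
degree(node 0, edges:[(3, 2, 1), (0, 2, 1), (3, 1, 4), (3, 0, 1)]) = incident: (0,2), (3,0)
= 2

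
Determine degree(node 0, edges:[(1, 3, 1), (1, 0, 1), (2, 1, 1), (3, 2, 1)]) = 1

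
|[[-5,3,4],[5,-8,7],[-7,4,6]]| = (1)*(-5)*det([[-8, 7], [4, 6]]) + (-1)*(3)*det([[5, 7], [-7, 6]]) + (1)*(4)*det([[5, -8], [-7, 4]])
= 380 + -237 + -144
= -1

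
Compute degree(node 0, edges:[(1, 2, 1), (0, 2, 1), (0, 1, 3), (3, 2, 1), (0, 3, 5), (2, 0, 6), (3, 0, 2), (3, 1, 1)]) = 5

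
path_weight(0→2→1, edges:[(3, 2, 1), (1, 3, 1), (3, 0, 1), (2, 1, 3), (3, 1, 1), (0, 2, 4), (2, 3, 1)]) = w(0→2)=4 + w(2→1)=3
= 7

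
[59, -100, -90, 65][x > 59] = [65]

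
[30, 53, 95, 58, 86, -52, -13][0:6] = [30, 53, 95, 58, 86, -52]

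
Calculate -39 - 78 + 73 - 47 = -91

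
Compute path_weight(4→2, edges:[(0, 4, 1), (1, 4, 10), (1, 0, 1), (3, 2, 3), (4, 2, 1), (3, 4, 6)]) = w(4→2)=1
= 1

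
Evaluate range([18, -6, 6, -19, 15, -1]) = 37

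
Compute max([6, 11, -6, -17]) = 11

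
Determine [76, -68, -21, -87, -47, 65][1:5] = [-68, -21, -87, -47]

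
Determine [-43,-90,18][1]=-90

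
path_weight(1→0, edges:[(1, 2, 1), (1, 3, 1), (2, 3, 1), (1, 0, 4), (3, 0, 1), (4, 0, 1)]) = w(1→0)=4
= 4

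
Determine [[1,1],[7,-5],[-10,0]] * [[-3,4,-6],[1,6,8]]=[[-2, 10, 2], [-26, -2, -82], [30, -40, 60]]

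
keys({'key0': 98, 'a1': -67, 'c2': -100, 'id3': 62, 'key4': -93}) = ['key0', 'a1', 'c2', 'id3', 'key4']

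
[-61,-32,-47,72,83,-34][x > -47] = [-32, 72, 83, -34]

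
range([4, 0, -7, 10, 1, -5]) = 17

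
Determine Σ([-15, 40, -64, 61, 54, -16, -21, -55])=(-15) + 40 + (-64) + 61 + 54 + (-16) + (-21) + (-55)
= -16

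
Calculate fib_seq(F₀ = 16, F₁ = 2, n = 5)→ [16, 2, 18, 20, 38]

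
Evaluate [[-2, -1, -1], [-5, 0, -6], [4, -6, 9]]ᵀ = [[-2, -5, 4], [-1, 0, -6], [-1, -6, 9]]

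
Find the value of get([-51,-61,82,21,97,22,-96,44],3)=21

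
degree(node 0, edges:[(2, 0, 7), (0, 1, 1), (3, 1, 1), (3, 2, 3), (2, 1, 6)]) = incident: (2,0), (0,1)
= 2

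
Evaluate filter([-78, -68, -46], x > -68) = keep x where x > -68: -78✗, -68✗, -46✓
= [-46]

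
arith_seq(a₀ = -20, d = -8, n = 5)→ [-20, -28, -36, -44, -52]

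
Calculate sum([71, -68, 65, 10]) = 78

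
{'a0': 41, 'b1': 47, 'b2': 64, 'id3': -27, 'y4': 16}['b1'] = 47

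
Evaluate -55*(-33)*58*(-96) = -10105920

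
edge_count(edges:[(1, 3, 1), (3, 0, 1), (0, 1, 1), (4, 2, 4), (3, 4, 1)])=5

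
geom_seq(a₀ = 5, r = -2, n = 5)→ a_0 = 5*(-2)^0 = 5
a_1 = 5*(-2)^1 = -10
a_2 = 5*(-2)^2 = 20
...
= [5, -10, 20, -40, 80]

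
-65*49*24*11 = -840840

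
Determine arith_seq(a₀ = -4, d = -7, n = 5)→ [-4, -11, -18, -25, -32]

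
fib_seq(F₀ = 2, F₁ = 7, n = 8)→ [2, 7, 9, 16, 25, 41, 66, 107]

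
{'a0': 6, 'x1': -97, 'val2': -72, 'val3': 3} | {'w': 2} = {'a0': 6, 'x1': -97, 'val2': -72, 'val3': 3, 'w': 2}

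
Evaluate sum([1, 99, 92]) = 192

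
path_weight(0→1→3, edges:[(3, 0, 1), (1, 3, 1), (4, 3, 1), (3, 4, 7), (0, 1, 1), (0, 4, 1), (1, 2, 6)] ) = w(0→1)=1 + w(1→3)=1
= 2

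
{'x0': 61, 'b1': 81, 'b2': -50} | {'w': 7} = {'x0': 61, 'b1': 81, 'b2': -50, 'w': 7}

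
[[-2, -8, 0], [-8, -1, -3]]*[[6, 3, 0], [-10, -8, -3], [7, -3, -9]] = [[68, 58, 24], [-59, -7, 30]]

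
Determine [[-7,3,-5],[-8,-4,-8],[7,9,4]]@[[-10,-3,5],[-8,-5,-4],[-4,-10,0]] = C[0][0] = (-7)*(-10) + (3)*(-8) + (-5)*(-4) = 66
C[0][1] = (-7)*(-3) + (3)*(-5) + (-5)*(-10) = 56
C[0][2] = (-7)*(5) + (3)*(-4) + (-5)*(0) = -47
C[1][0] = (-8)*(-10) + (-4)*(-8) + (-8)*(-4) = 144
C[1][1] = (-8)*(-3) + (-4)*(-5) + (-8)*(-10) = 124
C[1][2] = (-8)*(5) + (-4)*(-4) + (-8)*(0) = -24
... (3 more cells)
= [[66, 56, -47], [144, 124, -24], [-158, -106, -1]]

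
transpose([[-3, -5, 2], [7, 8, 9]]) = [[-3, 7], [-5, 8], [2, 9]]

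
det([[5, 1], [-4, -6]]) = -26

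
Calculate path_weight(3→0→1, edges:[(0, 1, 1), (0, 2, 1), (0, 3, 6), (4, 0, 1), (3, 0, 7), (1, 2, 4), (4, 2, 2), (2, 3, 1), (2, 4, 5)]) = w(3→0)=7 + w(0→1)=1
= 8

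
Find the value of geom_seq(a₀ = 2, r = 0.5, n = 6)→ [2.0, 1.0, 0.5, 0.25, 0.125, 0.0625]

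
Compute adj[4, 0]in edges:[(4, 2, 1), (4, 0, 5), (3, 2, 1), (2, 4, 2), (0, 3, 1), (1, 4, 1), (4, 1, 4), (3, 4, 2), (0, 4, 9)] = 5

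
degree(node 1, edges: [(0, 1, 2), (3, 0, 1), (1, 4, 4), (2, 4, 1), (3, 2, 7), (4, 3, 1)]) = incident: (0,1), (1,4)
= 2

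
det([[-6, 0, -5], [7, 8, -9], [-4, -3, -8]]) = 491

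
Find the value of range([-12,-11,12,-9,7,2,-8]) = 24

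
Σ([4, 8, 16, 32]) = 60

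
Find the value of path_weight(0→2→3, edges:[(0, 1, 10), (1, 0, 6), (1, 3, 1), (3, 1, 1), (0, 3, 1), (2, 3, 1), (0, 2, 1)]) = 2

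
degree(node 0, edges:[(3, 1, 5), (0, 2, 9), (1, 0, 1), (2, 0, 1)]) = 3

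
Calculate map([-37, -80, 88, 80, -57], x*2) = -37*2=-74, -80*2=-160, 88*2=176, 80*2=160, -57*2=-114
= [-74, -160, 176, 160, -114]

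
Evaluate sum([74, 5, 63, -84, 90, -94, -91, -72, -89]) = 74 + 5 + 63 + (-84) + 90 + (-94) + (-91) + (-72) + (-89)
= -198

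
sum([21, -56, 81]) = 46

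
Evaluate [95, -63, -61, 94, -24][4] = -24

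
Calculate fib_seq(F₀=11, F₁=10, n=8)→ [11, 10, 21, 31, 52, 83, 135, 218]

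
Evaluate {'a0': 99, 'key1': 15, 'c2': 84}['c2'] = 84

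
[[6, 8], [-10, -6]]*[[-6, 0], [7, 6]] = C[0][0] = (6)*(-6) + (8)*(7) = 20
C[0][1] = (6)*(0) + (8)*(6) = 48
C[1][0] = (-10)*(-6) + (-6)*(7) = 18
C[1][1] = (-10)*(0) + (-6)*(6) = -36
= [[20, 48], [18, -36]]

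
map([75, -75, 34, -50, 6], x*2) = [150, -150, 68, -100, 12]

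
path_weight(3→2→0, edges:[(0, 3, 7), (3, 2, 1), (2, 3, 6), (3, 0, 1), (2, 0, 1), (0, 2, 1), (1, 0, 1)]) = w(3→2)=1 + w(2→0)=1
= 2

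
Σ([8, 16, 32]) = 8 + 16 + 32
= 56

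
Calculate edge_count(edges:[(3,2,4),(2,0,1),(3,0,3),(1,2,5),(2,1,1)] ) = 5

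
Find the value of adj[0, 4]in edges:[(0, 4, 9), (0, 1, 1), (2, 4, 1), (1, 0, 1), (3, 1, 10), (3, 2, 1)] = 9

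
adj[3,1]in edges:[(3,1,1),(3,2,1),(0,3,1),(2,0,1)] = 1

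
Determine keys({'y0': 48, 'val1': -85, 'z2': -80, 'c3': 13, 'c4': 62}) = ['y0', 'val1', 'z2', 'c3', 'c4']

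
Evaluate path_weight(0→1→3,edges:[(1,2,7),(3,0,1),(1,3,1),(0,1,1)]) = w(0→1)=1 + w(1→3)=1
= 2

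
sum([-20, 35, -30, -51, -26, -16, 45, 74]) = (-20) + 35 + (-30) + (-51) + (-26) + (-16) + 45 + 74
= 11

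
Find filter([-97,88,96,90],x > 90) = [96]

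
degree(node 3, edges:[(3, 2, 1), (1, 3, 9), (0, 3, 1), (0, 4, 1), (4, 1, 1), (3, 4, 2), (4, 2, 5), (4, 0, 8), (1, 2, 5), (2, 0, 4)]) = incident: (3,2), (1,3), (0,3), (3,4)
= 4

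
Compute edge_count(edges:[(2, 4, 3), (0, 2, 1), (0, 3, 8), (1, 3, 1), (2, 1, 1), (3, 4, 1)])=6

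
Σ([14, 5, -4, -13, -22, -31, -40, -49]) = -140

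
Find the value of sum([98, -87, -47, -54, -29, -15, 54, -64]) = 98 + (-87) + (-47) + (-54) + (-29) + (-15) + 54 + (-64)
= -144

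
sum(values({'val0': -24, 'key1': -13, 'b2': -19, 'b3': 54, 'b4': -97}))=(-24) + (-13) + (-19) + 54 + (-97)
= -99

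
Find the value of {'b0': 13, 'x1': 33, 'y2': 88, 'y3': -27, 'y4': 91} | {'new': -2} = {'b0': 13, 'x1': 33, 'y2': 88, 'y3': -27, 'y4': 91, 'new': -2}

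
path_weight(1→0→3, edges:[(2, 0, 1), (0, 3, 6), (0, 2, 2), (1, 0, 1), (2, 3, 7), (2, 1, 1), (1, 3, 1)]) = 7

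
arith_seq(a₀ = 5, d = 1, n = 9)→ a_0 = 5 + 0*1 = 5
a_1 = 5 + 1*1 = 6
a_2 = 5 + 2*1 = 7
...
= [5, 6, 7, 8, 9, 10, 11, 12, 13]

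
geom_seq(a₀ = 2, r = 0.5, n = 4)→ [2.0, 1.0, 0.5, 0.25]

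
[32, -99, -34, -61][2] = -34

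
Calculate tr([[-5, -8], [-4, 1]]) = diagonal: (-5) + 1
= -4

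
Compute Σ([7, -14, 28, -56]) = 7 + -14 + 28 + -56
= -35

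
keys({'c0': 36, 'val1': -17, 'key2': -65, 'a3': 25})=['c0', 'val1', 'key2', 'a3']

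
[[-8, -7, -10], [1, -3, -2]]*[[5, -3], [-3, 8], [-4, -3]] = [[21, -2], [22, -21]]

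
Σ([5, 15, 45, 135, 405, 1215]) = 1820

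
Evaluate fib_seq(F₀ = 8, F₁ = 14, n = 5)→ F_2 = F_1 + F_0 = 22
F_3 = F_2 + F_1 = 36
F_4 = F_3 + F_2 = 58
= [8, 14, 22, 36, 58]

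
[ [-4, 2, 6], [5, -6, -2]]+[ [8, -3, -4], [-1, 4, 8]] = [[4, -1, 2], [4, -2, 6]]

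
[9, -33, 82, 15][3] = 15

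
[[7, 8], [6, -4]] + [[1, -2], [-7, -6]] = [[8, 6], [-1, -10]]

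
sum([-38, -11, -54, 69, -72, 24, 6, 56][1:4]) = slice → [-11, -54, 69]
(-11) + (-54) + 69
= 4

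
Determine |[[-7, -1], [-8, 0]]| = -8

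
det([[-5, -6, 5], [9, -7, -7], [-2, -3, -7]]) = (1)*(-5)*det([[-7, -7], [-3, -7]]) + (-1)*(-6)*det([[9, -7], [-2, -7]]) + (1)*(5)*det([[9, -7], [-2, -3]])
= -140 + -462 + -205
= -807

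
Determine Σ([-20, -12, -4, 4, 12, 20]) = 0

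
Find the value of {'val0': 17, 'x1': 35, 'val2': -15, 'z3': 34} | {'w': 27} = {'val0': 17, 'x1': 35, 'val2': -15, 'z3': 34, 'w': 27}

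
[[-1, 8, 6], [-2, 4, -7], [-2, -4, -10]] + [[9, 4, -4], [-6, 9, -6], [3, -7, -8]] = [[8, 12, 2], [-8, 13, -13], [1, -11, -18]]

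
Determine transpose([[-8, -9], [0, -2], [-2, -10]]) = [[-8, 0, -2], [-9, -2, -10]]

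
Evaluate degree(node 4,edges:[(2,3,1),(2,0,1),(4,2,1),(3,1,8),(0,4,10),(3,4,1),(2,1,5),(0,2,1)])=incident: (4,2), (0,4), (3,4)
= 3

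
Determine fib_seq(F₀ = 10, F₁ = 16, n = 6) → [10, 16, 26, 42, 68, 110]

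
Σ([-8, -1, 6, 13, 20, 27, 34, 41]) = 132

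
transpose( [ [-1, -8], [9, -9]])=[[-1, 9], [-8, -9]]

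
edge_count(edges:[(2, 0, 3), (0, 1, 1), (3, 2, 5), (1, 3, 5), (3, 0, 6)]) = 5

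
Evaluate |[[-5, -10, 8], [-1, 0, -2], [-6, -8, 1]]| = (1)*(-5)*det([[0, -2], [-8, 1]]) + (-1)*(-10)*det([[-1, -2], [-6, 1]]) + (1)*(8)*det([[-1, 0], [-6, -8]])
= 80 + -130 + 64
= 14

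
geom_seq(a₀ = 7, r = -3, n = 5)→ a_0 = 7*(-3)^0 = 7
a_1 = 7*(-3)^1 = -21
a_2 = 7*(-3)^2 = 63
...
= [7, -21, 63, -189, 567]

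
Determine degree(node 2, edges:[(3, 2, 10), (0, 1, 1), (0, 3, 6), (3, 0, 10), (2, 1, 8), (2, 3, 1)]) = 3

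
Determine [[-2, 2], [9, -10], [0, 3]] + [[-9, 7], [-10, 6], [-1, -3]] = [[-11, 9], [-1, -4], [-1, 0]]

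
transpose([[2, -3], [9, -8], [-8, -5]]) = [[2, 9, -8], [-3, -8, -5]]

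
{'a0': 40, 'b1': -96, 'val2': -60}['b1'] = -96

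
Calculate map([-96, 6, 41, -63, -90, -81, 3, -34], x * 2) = -96*2=-192, 6*2=12, 41*2=82, -63*2=-126, -90*2=-180, -81*2=-162, 3*2=6, -34*2=-68
= [-192, 12, 82, -126, -180, -162, 6, -68]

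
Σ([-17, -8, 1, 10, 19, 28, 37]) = 70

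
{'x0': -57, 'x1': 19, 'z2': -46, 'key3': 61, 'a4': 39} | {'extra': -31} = {'x0': -57, 'x1': 19, 'z2': -46, 'key3': 61, 'a4': 39, 'extra': -31}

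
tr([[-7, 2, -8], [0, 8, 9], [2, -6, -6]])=-5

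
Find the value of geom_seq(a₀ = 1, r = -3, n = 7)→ a_0 = 1*(-3)^0 = 1
a_1 = 1*(-3)^1 = -3
a_2 = 1*(-3)^2 = 9
...
= [1, -3, 9, -27, 81, -243, 729]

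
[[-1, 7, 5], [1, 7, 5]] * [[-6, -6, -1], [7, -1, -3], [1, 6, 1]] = [[60, 29, -15], [48, 17, -17]]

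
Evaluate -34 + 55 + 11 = 32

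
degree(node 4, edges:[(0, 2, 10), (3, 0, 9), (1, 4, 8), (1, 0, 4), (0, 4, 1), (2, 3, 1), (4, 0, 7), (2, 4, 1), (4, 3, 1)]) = 5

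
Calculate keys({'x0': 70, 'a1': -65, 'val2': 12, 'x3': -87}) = ['x0', 'a1', 'val2', 'x3']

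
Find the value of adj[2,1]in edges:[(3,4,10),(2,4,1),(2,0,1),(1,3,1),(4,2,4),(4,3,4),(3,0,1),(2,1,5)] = 5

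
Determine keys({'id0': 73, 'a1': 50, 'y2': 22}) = ['id0', 'a1', 'y2']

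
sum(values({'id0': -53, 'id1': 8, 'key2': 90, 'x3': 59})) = 104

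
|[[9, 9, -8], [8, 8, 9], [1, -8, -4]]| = 1305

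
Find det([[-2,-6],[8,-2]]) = 52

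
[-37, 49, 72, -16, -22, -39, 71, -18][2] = 72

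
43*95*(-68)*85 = -23611300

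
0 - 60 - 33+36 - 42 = -99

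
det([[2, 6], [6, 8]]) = -20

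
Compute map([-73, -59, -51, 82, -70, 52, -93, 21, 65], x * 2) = -73*2=-146, -59*2=-118, -51*2=-102, 82*2=164, -70*2=-140, 52*2=104, -93*2=-186, 21*2=42, 65*2=130
= [-146, -118, -102, 164, -140, 104, -186, 42, 130]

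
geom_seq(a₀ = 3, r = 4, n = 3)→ a_0 = 3*4^0 = 3
a_1 = 3*4^1 = 12
a_2 = 3*4^2 = 48
= [3, 12, 48]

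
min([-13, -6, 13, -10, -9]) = -13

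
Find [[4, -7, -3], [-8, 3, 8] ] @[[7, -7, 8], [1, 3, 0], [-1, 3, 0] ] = C[0][0] = (4)*(7) + (-7)*(1) + (-3)*(-1) = 24
C[0][1] = (4)*(-7) + (-7)*(3) + (-3)*(3) = -58
C[0][2] = (4)*(8) + (-7)*(0) + (-3)*(0) = 32
C[1][0] = (-8)*(7) + (3)*(1) + (8)*(-1) = -61
C[1][1] = (-8)*(-7) + (3)*(3) + (8)*(3) = 89
C[1][2] = (-8)*(8) + (3)*(0) + (8)*(0) = -64
= [[24, -58, 32], [-61, 89, -64]]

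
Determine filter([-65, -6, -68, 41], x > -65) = [-6, 41]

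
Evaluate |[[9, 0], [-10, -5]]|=-45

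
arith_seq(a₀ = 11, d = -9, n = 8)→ a_0 = 11 + 0*-9 = 11
a_1 = 11 + 1*-9 = 2
a_2 = 11 + 2*-9 = -7
...
= [11, 2, -7, -16, -25, -34, -43, -52]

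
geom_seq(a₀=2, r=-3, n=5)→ a_0 = 2*(-3)^0 = 2
a_1 = 2*(-3)^1 = -6
a_2 = 2*(-3)^2 = 18
...
= [2, -6, 18, -54, 162]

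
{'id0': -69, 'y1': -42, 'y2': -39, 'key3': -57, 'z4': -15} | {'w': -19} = {'id0': -69, 'y1': -42, 'y2': -39, 'key3': -57, 'z4': -15, 'w': -19}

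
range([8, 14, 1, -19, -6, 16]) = 35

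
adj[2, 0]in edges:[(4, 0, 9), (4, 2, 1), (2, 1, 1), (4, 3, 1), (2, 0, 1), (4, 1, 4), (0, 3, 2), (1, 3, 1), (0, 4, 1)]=1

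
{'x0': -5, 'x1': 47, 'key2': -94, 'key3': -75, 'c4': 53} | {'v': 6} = {'x0': -5, 'x1': 47, 'key2': -94, 'key3': -75, 'c4': 53, 'v': 6}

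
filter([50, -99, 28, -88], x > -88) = [50, 28]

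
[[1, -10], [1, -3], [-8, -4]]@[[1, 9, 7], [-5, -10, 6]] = C[0][0] = (1)*(1) + (-10)*(-5) = 51
C[0][1] = (1)*(9) + (-10)*(-10) = 109
C[0][2] = (1)*(7) + (-10)*(6) = -53
C[1][0] = (1)*(1) + (-3)*(-5) = 16
C[1][1] = (1)*(9) + (-3)*(-10) = 39
C[1][2] = (1)*(7) + (-3)*(6) = -11
... (3 more cells)
= [[51, 109, -53], [16, 39, -11], [12, -32, -80]]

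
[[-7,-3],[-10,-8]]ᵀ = [[-7, -10], [-3, -8]]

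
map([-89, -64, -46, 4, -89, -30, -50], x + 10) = [-79, -54, -36, 14, -79, -20, -40]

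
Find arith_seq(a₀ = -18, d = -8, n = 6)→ [-18, -26, -34, -42, -50, -58]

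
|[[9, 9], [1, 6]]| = (9)*(6) - (9)*(1)
= 45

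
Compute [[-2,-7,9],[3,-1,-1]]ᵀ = [[-2, 3], [-7, -1], [9, -1]]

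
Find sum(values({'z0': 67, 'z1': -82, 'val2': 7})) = 67 + (-82) + 7
= -8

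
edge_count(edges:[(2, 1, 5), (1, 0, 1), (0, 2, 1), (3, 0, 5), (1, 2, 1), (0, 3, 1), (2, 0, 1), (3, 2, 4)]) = 8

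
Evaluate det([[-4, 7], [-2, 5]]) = -6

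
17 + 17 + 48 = 82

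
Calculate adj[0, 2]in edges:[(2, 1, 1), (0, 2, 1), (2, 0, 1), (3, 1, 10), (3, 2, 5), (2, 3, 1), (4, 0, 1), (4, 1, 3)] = 1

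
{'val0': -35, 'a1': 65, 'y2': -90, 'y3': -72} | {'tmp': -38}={'val0': -35, 'a1': 65, 'y2': -90, 'y3': -72, 'tmp': -38}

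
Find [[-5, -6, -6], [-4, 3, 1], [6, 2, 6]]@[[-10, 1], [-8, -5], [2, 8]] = [[86, -23], [18, -11], [-64, 44]]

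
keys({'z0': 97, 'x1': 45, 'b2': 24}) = ['z0', 'x1', 'b2']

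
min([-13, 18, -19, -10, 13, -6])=-19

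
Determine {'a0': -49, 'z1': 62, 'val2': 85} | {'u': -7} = {'a0': -49, 'z1': 62, 'val2': 85, 'u': -7}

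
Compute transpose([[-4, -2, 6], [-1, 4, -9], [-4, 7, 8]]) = [[-4, -1, -4], [-2, 4, 7], [6, -9, 8]]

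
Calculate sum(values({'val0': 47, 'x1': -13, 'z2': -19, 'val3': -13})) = 47 + (-13) + (-19) + (-13)
= 2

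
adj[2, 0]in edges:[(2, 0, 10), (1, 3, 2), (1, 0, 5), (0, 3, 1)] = 10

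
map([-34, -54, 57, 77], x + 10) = -34+10=-24, -54+10=-44, 57+10=67, 77+10=87
= [-24, -44, 67, 87]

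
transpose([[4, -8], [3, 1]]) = [[4, 3], [-8, 1]]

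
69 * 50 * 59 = 203550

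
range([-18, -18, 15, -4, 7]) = 33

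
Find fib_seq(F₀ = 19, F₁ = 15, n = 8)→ F_2 = F_1 + F_0 = 34
F_3 = F_2 + F_1 = 49
F_4 = F_3 + F_2 = 83
...
= [19, 15, 34, 49, 83, 132, 215, 347]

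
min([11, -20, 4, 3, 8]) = -20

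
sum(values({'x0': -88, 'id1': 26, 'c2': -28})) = -90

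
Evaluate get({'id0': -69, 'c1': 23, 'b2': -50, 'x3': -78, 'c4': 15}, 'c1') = 23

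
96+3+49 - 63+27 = 112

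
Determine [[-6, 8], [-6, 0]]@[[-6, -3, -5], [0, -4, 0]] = C[0][0] = (-6)*(-6) + (8)*(0) = 36
C[0][1] = (-6)*(-3) + (8)*(-4) = -14
C[0][2] = (-6)*(-5) + (8)*(0) = 30
C[1][0] = (-6)*(-6) + (0)*(0) = 36
C[1][1] = (-6)*(-3) + (0)*(-4) = 18
C[1][2] = (-6)*(-5) + (0)*(0) = 30
= [[36, -14, 30], [36, 18, 30]]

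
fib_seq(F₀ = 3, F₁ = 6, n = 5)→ F_2 = F_1 + F_0 = 9
F_3 = F_2 + F_1 = 15
F_4 = F_3 + F_2 = 24
= [3, 6, 9, 15, 24]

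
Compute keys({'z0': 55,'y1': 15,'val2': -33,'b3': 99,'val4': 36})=['z0', 'y1', 'val2', 'b3', 'val4']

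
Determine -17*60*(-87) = 88740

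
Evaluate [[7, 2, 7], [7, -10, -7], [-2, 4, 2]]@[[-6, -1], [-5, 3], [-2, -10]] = C[0][0] = (7)*(-6) + (2)*(-5) + (7)*(-2) = -66
C[0][1] = (7)*(-1) + (2)*(3) + (7)*(-10) = -71
C[1][0] = (7)*(-6) + (-10)*(-5) + (-7)*(-2) = 22
C[1][1] = (7)*(-1) + (-10)*(3) + (-7)*(-10) = 33
C[2][0] = (-2)*(-6) + (4)*(-5) + (2)*(-2) = -12
C[2][1] = (-2)*(-1) + (4)*(3) + (2)*(-10) = -6
= [[-66, -71], [22, 33], [-12, -6]]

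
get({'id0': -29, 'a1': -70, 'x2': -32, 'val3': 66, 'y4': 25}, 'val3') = 66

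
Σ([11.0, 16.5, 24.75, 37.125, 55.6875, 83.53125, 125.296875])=11.0 + 16.5 + 24.75 + 37.125 + 55.6875 + 83.53125 + 125.296875
= 353.890625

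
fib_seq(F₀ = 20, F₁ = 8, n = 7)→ [20, 8, 28, 36, 64, 100, 164]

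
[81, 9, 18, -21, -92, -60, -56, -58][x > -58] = [81, 9, 18, -21, -56]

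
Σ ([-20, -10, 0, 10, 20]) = (-20) + (-10) + 0 + 10 + 20
= 0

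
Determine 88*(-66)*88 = -511104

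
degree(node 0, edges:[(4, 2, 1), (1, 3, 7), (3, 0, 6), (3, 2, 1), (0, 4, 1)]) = incident: (3,0), (0,4)
= 2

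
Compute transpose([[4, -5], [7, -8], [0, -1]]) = [[4, 7, 0], [-5, -8, -1]]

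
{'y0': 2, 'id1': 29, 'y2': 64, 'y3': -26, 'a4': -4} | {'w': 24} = {'y0': 2, 'id1': 29, 'y2': 64, 'y3': -26, 'a4': -4, 'w': 24}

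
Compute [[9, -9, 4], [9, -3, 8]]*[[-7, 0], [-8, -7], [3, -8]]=[[21, 31], [-15, -43]]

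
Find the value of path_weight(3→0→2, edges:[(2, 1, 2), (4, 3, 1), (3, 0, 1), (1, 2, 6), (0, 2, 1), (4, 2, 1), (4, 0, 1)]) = 2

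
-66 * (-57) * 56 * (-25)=-5266800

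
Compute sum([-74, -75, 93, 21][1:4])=39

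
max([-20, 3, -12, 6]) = 6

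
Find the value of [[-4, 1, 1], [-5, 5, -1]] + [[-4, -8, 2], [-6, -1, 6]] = [[-8, -7, 3], [-11, 4, 5]]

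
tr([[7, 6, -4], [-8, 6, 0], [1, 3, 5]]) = 18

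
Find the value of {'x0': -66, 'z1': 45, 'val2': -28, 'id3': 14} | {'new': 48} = {'x0': -66, 'z1': 45, 'val2': -28, 'id3': 14, 'new': 48}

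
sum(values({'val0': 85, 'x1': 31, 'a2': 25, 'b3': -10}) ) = 131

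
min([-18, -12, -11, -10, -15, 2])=-18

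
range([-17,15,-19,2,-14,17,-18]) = 36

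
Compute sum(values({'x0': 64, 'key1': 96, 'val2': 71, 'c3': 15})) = 64 + 96 + 71 + 15
= 246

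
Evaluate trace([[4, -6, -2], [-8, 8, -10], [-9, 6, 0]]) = diagonal: 4 + 8 + 0
= 12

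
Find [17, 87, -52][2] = -52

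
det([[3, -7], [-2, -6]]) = -32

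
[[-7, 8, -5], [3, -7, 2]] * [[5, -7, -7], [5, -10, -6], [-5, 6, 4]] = [[30, -61, -19], [-30, 61, 29]]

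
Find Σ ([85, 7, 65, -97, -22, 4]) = 85 + 7 + 65 + (-97) + (-22) + 4
= 42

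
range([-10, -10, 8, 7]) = 18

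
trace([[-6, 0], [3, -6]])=-12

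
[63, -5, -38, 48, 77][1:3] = [-5, -38]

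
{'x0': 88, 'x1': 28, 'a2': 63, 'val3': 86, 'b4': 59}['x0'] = 88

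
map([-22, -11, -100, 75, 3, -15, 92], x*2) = [-44, -22, -200, 150, 6, -30, 184]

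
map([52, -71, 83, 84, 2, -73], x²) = [2704, 5041, 6889, 7056, 4, 5329]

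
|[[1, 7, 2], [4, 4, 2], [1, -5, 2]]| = (1)*(1)*det([[4, 2], [-5, 2]]) + (-1)*(7)*det([[4, 2], [1, 2]]) + (1)*(2)*det([[4, 4], [1, -5]])
= 18 + -42 + -48
= -72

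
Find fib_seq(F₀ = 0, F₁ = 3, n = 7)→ [0, 3, 3, 6, 9, 15, 24]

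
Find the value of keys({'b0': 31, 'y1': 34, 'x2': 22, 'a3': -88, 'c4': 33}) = ['b0', 'y1', 'x2', 'a3', 'c4']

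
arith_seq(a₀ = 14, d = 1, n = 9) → a_0 = 14 + 0*1 = 14
a_1 = 14 + 1*1 = 15
a_2 = 14 + 2*1 = 16
...
= [14, 15, 16, 17, 18, 19, 20, 21, 22]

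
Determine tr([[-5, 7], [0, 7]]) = 2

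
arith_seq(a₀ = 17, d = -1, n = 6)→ [17, 16, 15, 14, 13, 12]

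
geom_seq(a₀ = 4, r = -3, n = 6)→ [4, -12, 36, -108, 324, -972]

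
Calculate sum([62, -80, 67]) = 62 + (-80) + 67
= 49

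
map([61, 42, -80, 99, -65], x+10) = [71, 52, -70, 109, -55]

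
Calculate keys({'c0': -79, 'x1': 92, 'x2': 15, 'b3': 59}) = ['c0', 'x1', 'x2', 'b3']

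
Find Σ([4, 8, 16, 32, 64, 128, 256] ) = 508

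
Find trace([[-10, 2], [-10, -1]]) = -11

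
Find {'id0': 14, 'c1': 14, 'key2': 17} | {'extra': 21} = {'id0': 14, 'c1': 14, 'key2': 17, 'extra': 21}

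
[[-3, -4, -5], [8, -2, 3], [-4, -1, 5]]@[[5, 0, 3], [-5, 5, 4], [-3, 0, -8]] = C[0][0] = (-3)*(5) + (-4)*(-5) + (-5)*(-3) = 20
C[0][1] = (-3)*(0) + (-4)*(5) + (-5)*(0) = -20
C[0][2] = (-3)*(3) + (-4)*(4) + (-5)*(-8) = 15
C[1][0] = (8)*(5) + (-2)*(-5) + (3)*(-3) = 41
C[1][1] = (8)*(0) + (-2)*(5) + (3)*(0) = -10
C[1][2] = (8)*(3) + (-2)*(4) + (3)*(-8) = -8
... (3 more cells)
= [[20, -20, 15], [41, -10, -8], [-30, -5, -56]]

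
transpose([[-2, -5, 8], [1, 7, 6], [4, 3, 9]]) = [[-2, 1, 4], [-5, 7, 3], [8, 6, 9]]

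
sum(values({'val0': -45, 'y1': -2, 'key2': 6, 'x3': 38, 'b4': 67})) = (-45) + (-2) + 6 + 38 + 67
= 64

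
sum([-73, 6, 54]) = (-73) + 6 + 54
= -13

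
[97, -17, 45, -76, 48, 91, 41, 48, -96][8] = -96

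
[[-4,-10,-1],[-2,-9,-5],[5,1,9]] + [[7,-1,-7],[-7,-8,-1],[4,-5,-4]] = [[3, -11, -8], [-9, -17, -6], [9, -4, 5]]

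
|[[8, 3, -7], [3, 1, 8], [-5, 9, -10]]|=-910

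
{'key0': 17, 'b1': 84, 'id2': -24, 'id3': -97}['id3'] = -97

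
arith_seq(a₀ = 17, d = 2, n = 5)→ a_0 = 17 + 0*2 = 17
a_1 = 17 + 1*2 = 19
a_2 = 17 + 2*2 = 21
...
= [17, 19, 21, 23, 25]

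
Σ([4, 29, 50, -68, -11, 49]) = 4 + 29 + 50 + (-68) + (-11) + 49
= 53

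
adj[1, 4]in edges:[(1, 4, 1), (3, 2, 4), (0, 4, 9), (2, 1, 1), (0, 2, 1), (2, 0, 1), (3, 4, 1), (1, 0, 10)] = 1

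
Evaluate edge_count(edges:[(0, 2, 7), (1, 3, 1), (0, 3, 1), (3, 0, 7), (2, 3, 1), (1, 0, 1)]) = 6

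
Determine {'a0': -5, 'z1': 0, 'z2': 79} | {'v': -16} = {'a0': -5, 'z1': 0, 'z2': 79, 'v': -16}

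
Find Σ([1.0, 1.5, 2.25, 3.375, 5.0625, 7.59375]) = 1.0 + 1.5 + 2.25 + 3.375 + 5.0625 + 7.59375
= 20.78125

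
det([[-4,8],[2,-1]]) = -12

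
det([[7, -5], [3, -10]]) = -55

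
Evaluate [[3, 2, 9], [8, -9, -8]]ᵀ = [[3, 8], [2, -9], [9, -8]]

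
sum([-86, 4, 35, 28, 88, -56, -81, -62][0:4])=-19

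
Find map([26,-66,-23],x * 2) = 26*2=52, -66*2=-132, -23*2=-46
= [52, -132, -46]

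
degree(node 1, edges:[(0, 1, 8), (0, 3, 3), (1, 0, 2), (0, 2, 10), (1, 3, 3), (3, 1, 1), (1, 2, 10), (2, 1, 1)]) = 6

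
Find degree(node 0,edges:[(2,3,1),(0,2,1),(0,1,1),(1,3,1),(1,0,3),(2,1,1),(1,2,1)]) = incident: (0,2), (0,1), (1,0)
= 3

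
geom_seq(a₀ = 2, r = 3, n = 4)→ [2, 6, 18, 54]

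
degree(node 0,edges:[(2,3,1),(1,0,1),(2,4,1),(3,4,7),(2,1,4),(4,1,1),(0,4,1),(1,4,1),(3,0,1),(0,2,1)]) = incident: (1,0), (0,4), (3,0), (0,2)
= 4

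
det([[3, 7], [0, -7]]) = (3)*(-7) - (7)*(0)
= -21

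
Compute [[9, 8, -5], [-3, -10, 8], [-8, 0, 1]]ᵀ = [[9, -3, -8], [8, -10, 0], [-5, 8, 1]]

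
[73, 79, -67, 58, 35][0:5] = [73, 79, -67, 58, 35]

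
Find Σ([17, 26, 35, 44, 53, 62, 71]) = 17 + 26 + 35 + 44 + 53 + 62 + 71
= 308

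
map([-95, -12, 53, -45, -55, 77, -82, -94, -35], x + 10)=[-85, -2, 63, -35, -45, 87, -72, -84, -25]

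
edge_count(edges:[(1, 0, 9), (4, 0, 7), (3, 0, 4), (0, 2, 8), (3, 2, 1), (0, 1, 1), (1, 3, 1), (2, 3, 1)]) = 8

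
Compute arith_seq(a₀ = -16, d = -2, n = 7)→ [-16, -18, -20, -22, -24, -26, -28]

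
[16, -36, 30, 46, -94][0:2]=[16, -36]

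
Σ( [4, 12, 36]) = 52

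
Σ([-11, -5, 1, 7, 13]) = 5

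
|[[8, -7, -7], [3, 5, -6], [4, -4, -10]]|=-410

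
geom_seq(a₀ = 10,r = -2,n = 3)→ [10, -20, 40]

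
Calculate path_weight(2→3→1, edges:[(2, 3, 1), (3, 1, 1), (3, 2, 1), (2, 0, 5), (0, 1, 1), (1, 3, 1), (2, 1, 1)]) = w(2→3)=1 + w(3→1)=1
= 2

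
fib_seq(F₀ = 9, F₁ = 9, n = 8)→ [9, 9, 18, 27, 45, 72, 117, 189]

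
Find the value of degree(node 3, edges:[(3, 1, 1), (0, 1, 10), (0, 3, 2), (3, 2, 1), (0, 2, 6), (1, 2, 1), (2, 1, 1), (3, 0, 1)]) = incident: (3,1), (0,3), (3,2), (3,0)
= 4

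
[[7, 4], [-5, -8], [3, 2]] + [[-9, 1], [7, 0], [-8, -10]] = [[-2, 5], [2, -8], [-5, -8]]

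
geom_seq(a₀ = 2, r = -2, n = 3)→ [2, -4, 8]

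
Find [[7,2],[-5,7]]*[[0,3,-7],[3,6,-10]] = C[0][0] = (7)*(0) + (2)*(3) = 6
C[0][1] = (7)*(3) + (2)*(6) = 33
C[0][2] = (7)*(-7) + (2)*(-10) = -69
C[1][0] = (-5)*(0) + (7)*(3) = 21
C[1][1] = (-5)*(3) + (7)*(6) = 27
C[1][2] = (-5)*(-7) + (7)*(-10) = -35
= [[6, 33, -69], [21, 27, -35]]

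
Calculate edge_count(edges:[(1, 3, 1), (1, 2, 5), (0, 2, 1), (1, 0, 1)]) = 4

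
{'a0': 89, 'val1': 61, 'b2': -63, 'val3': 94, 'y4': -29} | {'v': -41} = {'a0': 89, 'val1': 61, 'b2': -63, 'val3': 94, 'y4': -29, 'v': -41}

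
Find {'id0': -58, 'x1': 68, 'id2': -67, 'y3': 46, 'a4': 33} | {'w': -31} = {'id0': -58, 'x1': 68, 'id2': -67, 'y3': 46, 'a4': 33, 'w': -31}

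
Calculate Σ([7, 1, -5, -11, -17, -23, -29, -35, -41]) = -153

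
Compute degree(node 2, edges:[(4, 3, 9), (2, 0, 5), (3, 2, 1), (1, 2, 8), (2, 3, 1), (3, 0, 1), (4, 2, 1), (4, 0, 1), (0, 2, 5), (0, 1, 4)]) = incident: (2,0), (3,2), (1,2), (2,3), (4,2), (0,2)
= 6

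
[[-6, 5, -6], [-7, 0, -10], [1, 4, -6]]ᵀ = [[-6, -7, 1], [5, 0, 4], [-6, -10, -6]]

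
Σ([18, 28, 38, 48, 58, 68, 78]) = 18 + 28 + 38 + 48 + 58 + 68 + 78
= 336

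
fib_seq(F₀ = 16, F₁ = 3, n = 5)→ F_2 = F_1 + F_0 = 19
F_3 = F_2 + F_1 = 22
F_4 = F_3 + F_2 = 41
= [16, 3, 19, 22, 41]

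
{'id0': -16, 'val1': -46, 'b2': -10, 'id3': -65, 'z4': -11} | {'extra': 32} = {'id0': -16, 'val1': -46, 'b2': -10, 'id3': -65, 'z4': -11, 'extra': 32}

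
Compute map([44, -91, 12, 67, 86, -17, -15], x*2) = [88, -182, 24, 134, 172, -34, -30]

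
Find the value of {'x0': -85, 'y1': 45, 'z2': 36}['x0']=-85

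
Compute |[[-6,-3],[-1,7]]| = (-6)*(7) - (-3)*(-1)
= -45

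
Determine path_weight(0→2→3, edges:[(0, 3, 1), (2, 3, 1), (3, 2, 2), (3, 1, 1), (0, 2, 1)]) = 2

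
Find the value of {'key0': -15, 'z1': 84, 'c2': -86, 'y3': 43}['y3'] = 43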